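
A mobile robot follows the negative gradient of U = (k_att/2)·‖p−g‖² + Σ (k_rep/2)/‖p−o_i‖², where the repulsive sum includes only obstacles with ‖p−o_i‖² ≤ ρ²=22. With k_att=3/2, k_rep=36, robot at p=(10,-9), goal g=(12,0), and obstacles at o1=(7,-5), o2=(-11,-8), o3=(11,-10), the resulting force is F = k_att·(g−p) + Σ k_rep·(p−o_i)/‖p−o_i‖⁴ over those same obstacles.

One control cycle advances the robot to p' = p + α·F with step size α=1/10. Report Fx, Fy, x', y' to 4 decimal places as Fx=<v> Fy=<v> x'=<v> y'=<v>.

F_att = 3/2·(g−p) = 3/2·(2,9) = (3.0000,13.5000)
o1: d²=25 > ρ²=22 → inactive
o2: d²=442 > ρ²=22 → inactive
o3: d²=2 ≤ ρ²=22; F_rep = 36·(-1,1)/2² = (-9.0000,9.0000)
F = F_att + ΣF_rep = (-6.0000,22.5000)
p' = p + 1/10·F = (9.4000,-6.7500)

Fx=-6.0000 Fy=22.5000 x'=9.4000 y'=-6.7500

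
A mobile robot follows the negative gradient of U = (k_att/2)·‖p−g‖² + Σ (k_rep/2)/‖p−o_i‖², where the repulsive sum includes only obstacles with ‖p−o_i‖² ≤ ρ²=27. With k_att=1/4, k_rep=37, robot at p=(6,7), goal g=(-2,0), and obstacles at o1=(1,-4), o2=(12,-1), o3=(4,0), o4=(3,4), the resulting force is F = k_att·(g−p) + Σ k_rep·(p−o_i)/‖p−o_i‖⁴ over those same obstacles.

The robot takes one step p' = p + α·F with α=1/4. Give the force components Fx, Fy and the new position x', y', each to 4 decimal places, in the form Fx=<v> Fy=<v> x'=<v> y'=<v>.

F_att = 1/4·(g−p) = 1/4·(-8,-7) = (-2.0000,-1.7500)
o1: d²=146 > ρ²=27 → inactive
o2: d²=100 > ρ²=27 → inactive
o3: d²=53 > ρ²=27 → inactive
o4: d²=18 ≤ ρ²=27; F_rep = 37·(3,3)/18² = (0.3426,0.3426)
F = F_att + ΣF_rep = (-1.6574,-1.4074)
p' = p + 1/4·F = (5.5856,6.6481)

Fx=-1.6574 Fy=-1.4074 x'=5.5856 y'=6.6481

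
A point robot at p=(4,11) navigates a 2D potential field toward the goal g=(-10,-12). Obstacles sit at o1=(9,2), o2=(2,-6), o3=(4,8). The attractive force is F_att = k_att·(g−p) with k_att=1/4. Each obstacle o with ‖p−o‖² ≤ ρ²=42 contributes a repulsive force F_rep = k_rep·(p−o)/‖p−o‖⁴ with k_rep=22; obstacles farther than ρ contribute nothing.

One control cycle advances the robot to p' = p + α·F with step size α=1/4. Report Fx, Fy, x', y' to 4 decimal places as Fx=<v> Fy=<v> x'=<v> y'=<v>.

Fx=-3.5000 Fy=-4.9352 x'=3.1250 y'=9.7662

F_att = 1/4·(g−p) = 1/4·(-14,-23) = (-3.5000,-5.7500)
o1: d²=106 > ρ²=42 → inactive
o2: d²=293 > ρ²=42 → inactive
o3: d²=9 ≤ ρ²=42; F_rep = 22·(0,3)/9² = (0.0000,0.8148)
F = F_att + ΣF_rep = (-3.5000,-4.9352)
p' = p + 1/4·F = (3.1250,9.7662)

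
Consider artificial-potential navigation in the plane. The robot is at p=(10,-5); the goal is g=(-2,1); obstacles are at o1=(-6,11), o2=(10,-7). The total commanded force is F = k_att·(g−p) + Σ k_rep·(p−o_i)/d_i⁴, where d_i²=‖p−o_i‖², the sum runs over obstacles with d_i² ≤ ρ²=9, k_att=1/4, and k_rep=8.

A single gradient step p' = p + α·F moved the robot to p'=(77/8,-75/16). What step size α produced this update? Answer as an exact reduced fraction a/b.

α = 1/8

F_att = 1/4·(g−p) = 1/4·(-12,6) = (-3.0000,1.5000)
o1: d²=512 > ρ²=9 → inactive
o2: d²=4 ≤ ρ²=9; F_rep = 8·(0,2)/4² = (0.0000,1.0000)
F = F_att + ΣF_rep = (-3.0000,2.5000)
Δp = p'−p = (-0.3750,0.3125); α = Δx/Fx = (-3/8) / (-3) = 1/8
check: Δy/Fy = (5/16) / (5/2) = 1/8 ✓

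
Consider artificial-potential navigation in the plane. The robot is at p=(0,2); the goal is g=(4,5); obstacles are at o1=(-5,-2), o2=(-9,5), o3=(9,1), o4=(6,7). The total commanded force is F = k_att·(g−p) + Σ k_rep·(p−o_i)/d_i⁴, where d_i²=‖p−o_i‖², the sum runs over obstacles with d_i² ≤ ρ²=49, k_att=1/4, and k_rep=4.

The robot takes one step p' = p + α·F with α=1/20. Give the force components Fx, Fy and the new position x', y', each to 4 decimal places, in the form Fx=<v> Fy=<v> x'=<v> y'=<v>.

F_att = 1/4·(g−p) = 1/4·(4,3) = (1.0000,0.7500)
o1: d²=41 ≤ ρ²=49; F_rep = 4·(5,4)/41² = (0.0119,0.0095)
o2: d²=90 > ρ²=49 → inactive
o3: d²=82 > ρ²=49 → inactive
o4: d²=61 > ρ²=49 → inactive
F = F_att + ΣF_rep = (1.0119,0.7595)
p' = p + 1/20·F = (0.0506,2.0380)

Fx=1.0119 Fy=0.7595 x'=0.0506 y'=2.0380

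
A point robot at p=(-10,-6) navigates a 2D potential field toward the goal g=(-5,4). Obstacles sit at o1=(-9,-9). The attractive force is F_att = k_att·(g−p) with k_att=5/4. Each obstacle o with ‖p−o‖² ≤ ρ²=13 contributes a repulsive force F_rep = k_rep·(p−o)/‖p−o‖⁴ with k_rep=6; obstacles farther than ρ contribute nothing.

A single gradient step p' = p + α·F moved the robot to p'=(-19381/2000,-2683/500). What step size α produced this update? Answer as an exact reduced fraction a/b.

α = 1/20

F_att = 5/4·(g−p) = 5/4·(5,10) = (6.2500,12.5000)
o1: d²=10 ≤ ρ²=13; F_rep = 6·(-1,3)/10² = (-0.0600,0.1800)
F = F_att + ΣF_rep = (6.1900,12.6800)
Δp = p'−p = (0.3095,0.6340); α = Δx/Fx = (619/2000) / (619/100) = 1/20
check: Δy/Fy = (317/500) / (317/25) = 1/20 ✓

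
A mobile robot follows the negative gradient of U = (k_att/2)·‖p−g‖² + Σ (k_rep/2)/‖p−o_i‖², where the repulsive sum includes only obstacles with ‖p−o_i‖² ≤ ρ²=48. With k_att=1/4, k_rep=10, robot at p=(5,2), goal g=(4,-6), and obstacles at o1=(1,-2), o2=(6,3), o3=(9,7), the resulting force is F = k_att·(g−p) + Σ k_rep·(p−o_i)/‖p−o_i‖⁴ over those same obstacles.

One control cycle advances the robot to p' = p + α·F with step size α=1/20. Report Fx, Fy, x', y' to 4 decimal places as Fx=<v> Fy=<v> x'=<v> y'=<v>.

F_att = 1/4·(g−p) = 1/4·(-1,-8) = (-0.2500,-2.0000)
o1: d²=32 ≤ ρ²=48; F_rep = 10·(4,4)/32² = (0.0391,0.0391)
o2: d²=2 ≤ ρ²=48; F_rep = 10·(-1,-1)/2² = (-2.5000,-2.5000)
o3: d²=41 ≤ ρ²=48; F_rep = 10·(-4,-5)/41² = (-0.0238,-0.0297)
F = F_att + ΣF_rep = (-2.7347,-4.4907)
p' = p + 1/20·F = (4.8633,1.7755)

Fx=-2.7347 Fy=-4.4907 x'=4.8633 y'=1.7755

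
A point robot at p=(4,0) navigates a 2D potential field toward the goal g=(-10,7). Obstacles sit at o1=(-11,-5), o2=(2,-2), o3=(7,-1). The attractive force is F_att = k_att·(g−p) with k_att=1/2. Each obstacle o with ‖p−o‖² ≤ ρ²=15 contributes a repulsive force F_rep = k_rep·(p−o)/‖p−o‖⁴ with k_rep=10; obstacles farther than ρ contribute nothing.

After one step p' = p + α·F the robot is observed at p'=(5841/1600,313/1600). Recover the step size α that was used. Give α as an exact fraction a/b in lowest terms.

α = 1/20

F_att = 1/2·(g−p) = 1/2·(-14,7) = (-7.0000,3.5000)
o1: d²=250 > ρ²=15 → inactive
o2: d²=8 ≤ ρ²=15; F_rep = 10·(2,2)/8² = (0.3125,0.3125)
o3: d²=10 ≤ ρ²=15; F_rep = 10·(-3,1)/10² = (-0.3000,0.1000)
F = F_att + ΣF_rep = (-6.9875,3.9125)
Δp = p'−p = (-0.3494,0.1956); α = Δx/Fx = (-559/1600) / (-559/80) = 1/20
check: Δy/Fy = (313/1600) / (313/80) = 1/20 ✓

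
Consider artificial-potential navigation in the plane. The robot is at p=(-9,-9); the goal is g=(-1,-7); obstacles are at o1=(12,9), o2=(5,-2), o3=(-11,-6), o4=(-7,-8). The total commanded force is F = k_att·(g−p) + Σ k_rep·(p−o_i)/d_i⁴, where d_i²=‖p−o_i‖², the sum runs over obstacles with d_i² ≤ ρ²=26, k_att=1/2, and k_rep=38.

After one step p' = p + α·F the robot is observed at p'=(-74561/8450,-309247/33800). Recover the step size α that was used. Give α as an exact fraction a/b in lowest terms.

F_att = 1/2·(g−p) = 1/2·(8,2) = (4.0000,1.0000)
o1: d²=765 > ρ²=26 → inactive
o2: d²=245 > ρ²=26 → inactive
o3: d²=13 ≤ ρ²=26; F_rep = 38·(2,-3)/13² = (0.4497,-0.6746)
o4: d²=5 ≤ ρ²=26; F_rep = 38·(-2,-1)/5² = (-3.0400,-1.5200)
F = F_att + ΣF_rep = (1.4097,-1.1946)
Δp = p'−p = (0.1762,-0.1493); α = Δx/Fx = (1489/8450) / (5956/4225) = 1/8
check: Δy/Fy = (-5047/33800) / (-5047/4225) = 1/8 ✓

α = 1/8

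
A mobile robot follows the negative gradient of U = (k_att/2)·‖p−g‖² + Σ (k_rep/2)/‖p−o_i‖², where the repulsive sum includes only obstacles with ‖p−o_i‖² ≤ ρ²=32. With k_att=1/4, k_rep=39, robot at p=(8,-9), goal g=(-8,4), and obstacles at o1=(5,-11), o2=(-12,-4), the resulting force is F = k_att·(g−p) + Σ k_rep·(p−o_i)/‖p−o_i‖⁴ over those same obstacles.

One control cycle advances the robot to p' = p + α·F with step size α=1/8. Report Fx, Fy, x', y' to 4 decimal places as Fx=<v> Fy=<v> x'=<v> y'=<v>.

F_att = 1/4·(g−p) = 1/4·(-16,13) = (-4.0000,3.2500)
o1: d²=13 ≤ ρ²=32; F_rep = 39·(3,2)/13² = (0.6923,0.4615)
o2: d²=425 > ρ²=32 → inactive
F = F_att + ΣF_rep = (-3.3077,3.7115)
p' = p + 1/8·F = (7.5865,-8.5361)

Fx=-3.3077 Fy=3.7115 x'=7.5865 y'=-8.5361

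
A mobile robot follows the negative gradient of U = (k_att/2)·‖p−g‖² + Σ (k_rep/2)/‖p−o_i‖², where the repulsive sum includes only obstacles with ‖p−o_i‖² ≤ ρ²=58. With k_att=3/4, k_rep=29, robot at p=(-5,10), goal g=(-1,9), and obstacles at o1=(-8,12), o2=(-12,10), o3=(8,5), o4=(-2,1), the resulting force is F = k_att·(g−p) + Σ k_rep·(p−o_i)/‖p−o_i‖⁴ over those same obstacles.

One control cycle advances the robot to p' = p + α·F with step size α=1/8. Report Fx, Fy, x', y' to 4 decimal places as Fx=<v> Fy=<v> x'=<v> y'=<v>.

Fx=3.5993 Fy=-1.0932 x'=-4.5501 y'=9.8634

F_att = 3/4·(g−p) = 3/4·(4,-1) = (3.0000,-0.7500)
o1: d²=13 ≤ ρ²=58; F_rep = 29·(3,-2)/13² = (0.5148,-0.3432)
o2: d²=49 ≤ ρ²=58; F_rep = 29·(7,0)/49² = (0.0845,0.0000)
o3: d²=194 > ρ²=58 → inactive
o4: d²=90 > ρ²=58 → inactive
F = F_att + ΣF_rep = (3.5993,-1.0932)
p' = p + 1/8·F = (-4.5501,9.8634)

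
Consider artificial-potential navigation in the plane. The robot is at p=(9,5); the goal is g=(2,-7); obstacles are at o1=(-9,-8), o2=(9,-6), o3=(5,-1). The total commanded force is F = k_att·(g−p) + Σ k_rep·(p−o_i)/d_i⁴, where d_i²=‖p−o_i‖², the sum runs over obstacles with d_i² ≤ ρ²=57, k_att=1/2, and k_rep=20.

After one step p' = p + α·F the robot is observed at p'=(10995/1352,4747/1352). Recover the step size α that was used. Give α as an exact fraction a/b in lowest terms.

α = 1/4

F_att = 1/2·(g−p) = 1/2·(-7,-12) = (-3.5000,-6.0000)
o1: d²=493 > ρ²=57 → inactive
o2: d²=121 > ρ²=57 → inactive
o3: d²=52 ≤ ρ²=57; F_rep = 20·(4,6)/52² = (0.0296,0.0444)
F = F_att + ΣF_rep = (-3.4704,-5.9556)
Δp = p'−p = (-0.8676,-1.4889); α = Δx/Fx = (-1173/1352) / (-1173/338) = 1/4
check: Δy/Fy = (-2013/1352) / (-2013/338) = 1/4 ✓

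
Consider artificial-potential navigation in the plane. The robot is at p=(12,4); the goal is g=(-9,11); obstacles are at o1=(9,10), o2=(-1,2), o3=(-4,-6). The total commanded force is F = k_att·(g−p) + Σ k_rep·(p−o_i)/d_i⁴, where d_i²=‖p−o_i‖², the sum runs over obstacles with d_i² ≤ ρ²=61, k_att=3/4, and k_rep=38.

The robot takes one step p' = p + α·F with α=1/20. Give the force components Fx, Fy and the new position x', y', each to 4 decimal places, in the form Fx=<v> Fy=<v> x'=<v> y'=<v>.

Fx=-15.6937 Fy=5.1374 x'=11.2153 y'=4.2569

F_att = 3/4·(g−p) = 3/4·(-21,7) = (-15.7500,5.2500)
o1: d²=45 ≤ ρ²=61; F_rep = 38·(3,-6)/45² = (0.0563,-0.1126)
o2: d²=173 > ρ²=61 → inactive
o3: d²=356 > ρ²=61 → inactive
F = F_att + ΣF_rep = (-15.6937,5.1374)
p' = p + 1/20·F = (11.2153,4.2569)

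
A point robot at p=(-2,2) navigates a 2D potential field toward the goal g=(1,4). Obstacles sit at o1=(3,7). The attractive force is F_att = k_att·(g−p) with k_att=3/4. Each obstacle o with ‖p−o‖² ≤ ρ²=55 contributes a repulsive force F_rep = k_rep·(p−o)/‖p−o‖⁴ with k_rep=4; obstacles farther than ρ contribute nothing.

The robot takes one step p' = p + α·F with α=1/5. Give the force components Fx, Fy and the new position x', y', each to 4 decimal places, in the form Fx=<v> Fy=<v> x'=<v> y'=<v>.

Fx=2.2420 Fy=1.4920 x'=-1.5516 y'=2.2984

F_att = 3/4·(g−p) = 3/4·(3,2) = (2.2500,1.5000)
o1: d²=50 ≤ ρ²=55; F_rep = 4·(-5,-5)/50² = (-0.0080,-0.0080)
F = F_att + ΣF_rep = (2.2420,1.4920)
p' = p + 1/5·F = (-1.5516,2.2984)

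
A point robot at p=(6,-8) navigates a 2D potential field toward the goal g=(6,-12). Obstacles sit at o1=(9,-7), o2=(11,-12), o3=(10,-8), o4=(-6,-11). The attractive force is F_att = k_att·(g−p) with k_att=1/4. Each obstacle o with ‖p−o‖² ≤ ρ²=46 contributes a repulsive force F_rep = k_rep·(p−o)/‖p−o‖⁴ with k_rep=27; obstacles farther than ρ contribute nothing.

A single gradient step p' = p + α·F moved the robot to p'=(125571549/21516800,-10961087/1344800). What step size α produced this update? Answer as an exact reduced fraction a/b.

α = 1/8

F_att = 1/4·(g−p) = 1/4·(0,-4) = (0.0000,-1.0000)
o1: d²=10 ≤ ρ²=46; F_rep = 27·(-3,-1)/10² = (-0.8100,-0.2700)
o2: d²=41 ≤ ρ²=46; F_rep = 27·(-5,4)/41² = (-0.0803,0.0642)
o3: d²=16 ≤ ρ²=46; F_rep = 27·(-4,0)/16² = (-0.4219,0.0000)
o4: d²=153 > ρ²=46 → inactive
F = F_att + ΣF_rep = (-1.3122,-1.2058)
Δp = p'−p = (-0.1640,-0.1507); α = Δx/Fx = (-3529251/21516800) / (-3529251/2689600) = 1/8
check: Δy/Fy = (-202687/1344800) / (-202687/168100) = 1/8 ✓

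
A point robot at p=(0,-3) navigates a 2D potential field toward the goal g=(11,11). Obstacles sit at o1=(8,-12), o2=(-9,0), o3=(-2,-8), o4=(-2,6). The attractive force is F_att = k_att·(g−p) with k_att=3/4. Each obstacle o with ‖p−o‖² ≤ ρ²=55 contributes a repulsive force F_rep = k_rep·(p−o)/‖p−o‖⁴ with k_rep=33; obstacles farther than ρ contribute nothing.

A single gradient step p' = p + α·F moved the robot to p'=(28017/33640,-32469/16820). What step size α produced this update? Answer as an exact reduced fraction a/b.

α = 1/10

F_att = 3/4·(g−p) = 3/4·(11,14) = (8.2500,10.5000)
o1: d²=145 > ρ²=55 → inactive
o2: d²=90 > ρ²=55 → inactive
o3: d²=29 ≤ ρ²=55; F_rep = 33·(2,5)/29² = (0.0785,0.1962)
o4: d²=85 > ρ²=55 → inactive
F = F_att + ΣF_rep = (8.3285,10.6962)
Δp = p'−p = (0.8328,1.0696); α = Δx/Fx = (28017/33640) / (28017/3364) = 1/10
check: Δy/Fy = (17991/16820) / (17991/1682) = 1/10 ✓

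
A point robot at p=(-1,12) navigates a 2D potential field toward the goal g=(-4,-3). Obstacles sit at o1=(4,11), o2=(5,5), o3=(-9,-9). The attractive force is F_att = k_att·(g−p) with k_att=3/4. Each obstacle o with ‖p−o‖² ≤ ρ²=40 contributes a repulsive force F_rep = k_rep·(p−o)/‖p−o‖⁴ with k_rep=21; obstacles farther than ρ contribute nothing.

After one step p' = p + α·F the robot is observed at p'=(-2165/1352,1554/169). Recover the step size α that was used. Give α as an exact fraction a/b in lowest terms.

F_att = 3/4·(g−p) = 3/4·(-3,-15) = (-2.2500,-11.2500)
o1: d²=26 ≤ ρ²=40; F_rep = 21·(-5,1)/26² = (-0.1553,0.0311)
o2: d²=85 > ρ²=40 → inactive
o3: d²=505 > ρ²=40 → inactive
F = F_att + ΣF_rep = (-2.4053,-11.2189)
Δp = p'−p = (-0.6013,-2.8047); α = Δx/Fx = (-813/1352) / (-813/338) = 1/4
check: Δy/Fy = (-474/169) / (-1896/169) = 1/4 ✓

α = 1/4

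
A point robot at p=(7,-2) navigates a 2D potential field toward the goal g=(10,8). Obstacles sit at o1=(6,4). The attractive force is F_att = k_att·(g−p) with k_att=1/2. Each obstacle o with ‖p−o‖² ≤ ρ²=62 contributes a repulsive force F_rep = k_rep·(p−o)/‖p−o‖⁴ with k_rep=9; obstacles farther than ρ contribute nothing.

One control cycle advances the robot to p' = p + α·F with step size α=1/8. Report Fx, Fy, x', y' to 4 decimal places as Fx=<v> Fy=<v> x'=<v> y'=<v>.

F_att = 1/2·(g−p) = 1/2·(3,10) = (1.5000,5.0000)
o1: d²=37 ≤ ρ²=62; F_rep = 9·(1,-6)/37² = (0.0066,-0.0394)
F = F_att + ΣF_rep = (1.5066,4.9606)
p' = p + 1/8·F = (7.1883,-1.3799)

Fx=1.5066 Fy=4.9606 x'=7.1883 y'=-1.3799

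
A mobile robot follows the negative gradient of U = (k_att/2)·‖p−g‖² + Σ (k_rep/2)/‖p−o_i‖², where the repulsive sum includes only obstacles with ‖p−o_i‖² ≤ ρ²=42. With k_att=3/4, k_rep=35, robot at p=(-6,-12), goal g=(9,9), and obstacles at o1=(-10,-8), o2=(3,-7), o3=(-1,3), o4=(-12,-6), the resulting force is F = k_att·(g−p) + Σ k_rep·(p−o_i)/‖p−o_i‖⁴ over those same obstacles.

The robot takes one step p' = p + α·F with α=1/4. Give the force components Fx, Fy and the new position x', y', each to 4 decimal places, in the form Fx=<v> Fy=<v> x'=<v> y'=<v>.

F_att = 3/4·(g−p) = 3/4·(15,21) = (11.2500,15.7500)
o1: d²=32 ≤ ρ²=42; F_rep = 35·(4,-4)/32² = (0.1367,-0.1367)
o2: d²=106 > ρ²=42 → inactive
o3: d²=250 > ρ²=42 → inactive
o4: d²=72 > ρ²=42 → inactive
F = F_att + ΣF_rep = (11.3867,15.6133)
p' = p + 1/4·F = (-3.1533,-8.0967)

Fx=11.3867 Fy=15.6133 x'=-3.1533 y'=-8.0967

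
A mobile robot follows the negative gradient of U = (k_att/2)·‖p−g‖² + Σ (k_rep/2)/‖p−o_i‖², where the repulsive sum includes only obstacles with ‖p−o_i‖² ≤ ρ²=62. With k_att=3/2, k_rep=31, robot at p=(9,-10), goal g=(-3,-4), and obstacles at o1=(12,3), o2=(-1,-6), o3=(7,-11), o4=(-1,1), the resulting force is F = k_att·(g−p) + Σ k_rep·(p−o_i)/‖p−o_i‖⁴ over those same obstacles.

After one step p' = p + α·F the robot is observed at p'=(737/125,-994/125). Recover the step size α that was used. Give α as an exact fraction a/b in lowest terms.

α = 1/5

F_att = 3/2·(g−p) = 3/2·(-12,6) = (-18.0000,9.0000)
o1: d²=178 > ρ²=62 → inactive
o2: d²=116 > ρ²=62 → inactive
o3: d²=5 ≤ ρ²=62; F_rep = 31·(2,1)/5² = (2.4800,1.2400)
o4: d²=221 > ρ²=62 → inactive
F = F_att + ΣF_rep = (-15.5200,10.2400)
Δp = p'−p = (-3.1040,2.0480); α = Δx/Fx = (-388/125) / (-388/25) = 1/5
check: Δy/Fy = (256/125) / (256/25) = 1/5 ✓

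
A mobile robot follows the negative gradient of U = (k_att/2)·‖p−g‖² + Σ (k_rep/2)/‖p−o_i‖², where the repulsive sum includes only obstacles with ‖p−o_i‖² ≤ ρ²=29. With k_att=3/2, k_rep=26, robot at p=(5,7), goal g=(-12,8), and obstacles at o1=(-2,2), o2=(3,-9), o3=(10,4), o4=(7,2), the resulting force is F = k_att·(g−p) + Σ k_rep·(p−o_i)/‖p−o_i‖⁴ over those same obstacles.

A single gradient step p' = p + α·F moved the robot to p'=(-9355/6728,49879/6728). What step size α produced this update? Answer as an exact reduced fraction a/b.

F_att = 3/2·(g−p) = 3/2·(-17,1) = (-25.5000,1.5000)
o1: d²=74 > ρ²=29 → inactive
o2: d²=260 > ρ²=29 → inactive
o3: d²=34 > ρ²=29 → inactive
o4: d²=29 ≤ ρ²=29; F_rep = 26·(-2,5)/29² = (-0.0618,0.1546)
F = F_att + ΣF_rep = (-25.5618,1.6546)
Δp = p'−p = (-6.3905,0.4136); α = Δx/Fx = (-42995/6728) / (-42995/1682) = 1/4
check: Δy/Fy = (2783/6728) / (2783/1682) = 1/4 ✓

α = 1/4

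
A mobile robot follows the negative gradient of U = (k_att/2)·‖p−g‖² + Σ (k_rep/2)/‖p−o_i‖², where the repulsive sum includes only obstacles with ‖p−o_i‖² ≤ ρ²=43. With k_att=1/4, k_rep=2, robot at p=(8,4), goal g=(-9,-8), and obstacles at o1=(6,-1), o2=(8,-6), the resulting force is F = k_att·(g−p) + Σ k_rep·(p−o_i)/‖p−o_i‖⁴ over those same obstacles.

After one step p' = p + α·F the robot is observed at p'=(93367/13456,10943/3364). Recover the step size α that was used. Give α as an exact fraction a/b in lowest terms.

α = 1/4

F_att = 1/4·(g−p) = 1/4·(-17,-12) = (-4.2500,-3.0000)
o1: d²=29 ≤ ρ²=43; F_rep = 2·(2,5)/29² = (0.0048,0.0119)
o2: d²=100 > ρ²=43 → inactive
F = F_att + ΣF_rep = (-4.2452,-2.9881)
Δp = p'−p = (-1.0613,-0.7470); α = Δx/Fx = (-14281/13456) / (-14281/3364) = 1/4
check: Δy/Fy = (-2513/3364) / (-2513/841) = 1/4 ✓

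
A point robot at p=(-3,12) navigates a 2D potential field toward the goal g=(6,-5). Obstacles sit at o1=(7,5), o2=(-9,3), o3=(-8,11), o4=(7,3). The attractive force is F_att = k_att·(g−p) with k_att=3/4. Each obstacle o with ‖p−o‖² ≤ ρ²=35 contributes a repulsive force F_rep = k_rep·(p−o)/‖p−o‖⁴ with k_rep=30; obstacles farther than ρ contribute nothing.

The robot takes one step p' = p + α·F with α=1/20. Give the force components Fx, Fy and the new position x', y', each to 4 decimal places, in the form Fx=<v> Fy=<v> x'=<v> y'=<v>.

F_att = 3/4·(g−p) = 3/4·(9,-17) = (6.7500,-12.7500)
o1: d²=149 > ρ²=35 → inactive
o2: d²=117 > ρ²=35 → inactive
o3: d²=26 ≤ ρ²=35; F_rep = 30·(5,1)/26² = (0.2219,0.0444)
o4: d²=181 > ρ²=35 → inactive
F = F_att + ΣF_rep = (6.9719,-12.7056)
p' = p + 1/20·F = (-2.6514,11.3647)

Fx=6.9719 Fy=-12.7056 x'=-2.6514 y'=11.3647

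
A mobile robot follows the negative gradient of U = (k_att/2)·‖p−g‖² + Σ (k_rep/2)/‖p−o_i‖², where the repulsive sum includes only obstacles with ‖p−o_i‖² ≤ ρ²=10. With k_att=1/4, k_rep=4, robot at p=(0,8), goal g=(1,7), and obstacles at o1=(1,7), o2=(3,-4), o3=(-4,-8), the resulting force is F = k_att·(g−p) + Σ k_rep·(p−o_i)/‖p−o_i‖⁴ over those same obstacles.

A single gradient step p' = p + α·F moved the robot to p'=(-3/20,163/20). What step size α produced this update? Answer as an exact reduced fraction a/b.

α = 1/5

F_att = 1/4·(g−p) = 1/4·(1,-1) = (0.2500,-0.2500)
o1: d²=2 ≤ ρ²=10; F_rep = 4·(-1,1)/2² = (-1.0000,1.0000)
o2: d²=153 > ρ²=10 → inactive
o3: d²=272 > ρ²=10 → inactive
F = F_att + ΣF_rep = (-0.7500,0.7500)
Δp = p'−p = (-0.1500,0.1500); α = Δx/Fx = (-3/20) / (-3/4) = 1/5
check: Δy/Fy = (3/20) / (3/4) = 1/5 ✓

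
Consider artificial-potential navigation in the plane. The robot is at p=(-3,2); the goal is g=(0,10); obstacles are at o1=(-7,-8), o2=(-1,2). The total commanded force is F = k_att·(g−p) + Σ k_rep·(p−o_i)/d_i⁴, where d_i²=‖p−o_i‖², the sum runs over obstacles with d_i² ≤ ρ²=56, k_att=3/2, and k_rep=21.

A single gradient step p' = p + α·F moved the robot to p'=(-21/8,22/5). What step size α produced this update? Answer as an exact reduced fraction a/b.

F_att = 3/2·(g−p) = 3/2·(3,8) = (4.5000,12.0000)
o1: d²=116 > ρ²=56 → inactive
o2: d²=4 ≤ ρ²=56; F_rep = 21·(-2,0)/4² = (-2.6250,0.0000)
F = F_att + ΣF_rep = (1.8750,12.0000)
Δp = p'−p = (0.3750,2.4000); α = Δx/Fx = (3/8) / (15/8) = 1/5
check: Δy/Fy = (12/5) / (12) = 1/5 ✓

α = 1/5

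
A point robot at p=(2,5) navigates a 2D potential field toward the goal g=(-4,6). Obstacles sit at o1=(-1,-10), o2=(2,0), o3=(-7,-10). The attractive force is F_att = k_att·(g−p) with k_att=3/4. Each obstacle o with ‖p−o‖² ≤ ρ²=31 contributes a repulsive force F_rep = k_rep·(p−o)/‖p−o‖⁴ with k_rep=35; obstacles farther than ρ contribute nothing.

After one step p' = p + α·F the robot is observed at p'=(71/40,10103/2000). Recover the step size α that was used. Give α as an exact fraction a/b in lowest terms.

α = 1/20

F_att = 3/4·(g−p) = 3/4·(-6,1) = (-4.5000,0.7500)
o1: d²=234 > ρ²=31 → inactive
o2: d²=25 ≤ ρ²=31; F_rep = 35·(0,5)/25² = (0.0000,0.2800)
o3: d²=306 > ρ²=31 → inactive
F = F_att + ΣF_rep = (-4.5000,1.0300)
Δp = p'−p = (-0.2250,0.0515); α = Δx/Fx = (-9/40) / (-9/2) = 1/20
check: Δy/Fy = (103/2000) / (103/100) = 1/20 ✓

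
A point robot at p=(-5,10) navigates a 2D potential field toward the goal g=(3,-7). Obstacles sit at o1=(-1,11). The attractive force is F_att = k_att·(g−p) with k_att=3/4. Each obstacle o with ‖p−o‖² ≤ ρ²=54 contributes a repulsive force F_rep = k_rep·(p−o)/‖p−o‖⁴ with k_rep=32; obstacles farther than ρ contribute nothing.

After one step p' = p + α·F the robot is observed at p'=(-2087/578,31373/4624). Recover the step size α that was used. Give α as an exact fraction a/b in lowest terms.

F_att = 3/4·(g−p) = 3/4·(8,-17) = (6.0000,-12.7500)
o1: d²=17 ≤ ρ²=54; F_rep = 32·(-4,-1)/17² = (-0.4429,-0.1107)
F = F_att + ΣF_rep = (5.5571,-12.8607)
Δp = p'−p = (1.3893,-3.2152); α = Δx/Fx = (803/578) / (1606/289) = 1/4
check: Δy/Fy = (-14867/4624) / (-14867/1156) = 1/4 ✓

α = 1/4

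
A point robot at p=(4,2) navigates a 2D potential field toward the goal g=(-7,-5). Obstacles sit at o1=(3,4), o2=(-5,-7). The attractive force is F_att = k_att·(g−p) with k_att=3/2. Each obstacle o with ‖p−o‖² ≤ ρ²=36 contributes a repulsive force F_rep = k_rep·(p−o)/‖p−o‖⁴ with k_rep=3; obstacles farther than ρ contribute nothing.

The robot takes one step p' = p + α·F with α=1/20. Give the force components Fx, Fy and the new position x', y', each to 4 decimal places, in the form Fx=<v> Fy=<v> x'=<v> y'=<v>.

Fx=-16.3800 Fy=-10.7400 x'=3.1810 y'=1.4630

F_att = 3/2·(g−p) = 3/2·(-11,-7) = (-16.5000,-10.5000)
o1: d²=5 ≤ ρ²=36; F_rep = 3·(1,-2)/5² = (0.1200,-0.2400)
o2: d²=162 > ρ²=36 → inactive
F = F_att + ΣF_rep = (-16.3800,-10.7400)
p' = p + 1/20·F = (3.1810,1.4630)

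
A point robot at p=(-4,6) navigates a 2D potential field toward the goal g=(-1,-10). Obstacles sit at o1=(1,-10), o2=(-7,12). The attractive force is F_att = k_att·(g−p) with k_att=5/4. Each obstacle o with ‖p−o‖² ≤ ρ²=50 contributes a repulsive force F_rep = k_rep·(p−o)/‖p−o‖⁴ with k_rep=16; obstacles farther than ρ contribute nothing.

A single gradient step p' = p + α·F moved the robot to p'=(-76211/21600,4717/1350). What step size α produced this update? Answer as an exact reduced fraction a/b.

F_att = 5/4·(g−p) = 5/4·(3,-16) = (3.7500,-20.0000)
o1: d²=281 > ρ²=50 → inactive
o2: d²=45 ≤ ρ²=50; F_rep = 16·(3,-6)/45² = (0.0237,-0.0474)
F = F_att + ΣF_rep = (3.7737,-20.0474)
Δp = p'−p = (0.4717,-2.5059); α = Δx/Fx = (10189/21600) / (10189/2700) = 1/8
check: Δy/Fy = (-3383/1350) / (-13532/675) = 1/8 ✓

α = 1/8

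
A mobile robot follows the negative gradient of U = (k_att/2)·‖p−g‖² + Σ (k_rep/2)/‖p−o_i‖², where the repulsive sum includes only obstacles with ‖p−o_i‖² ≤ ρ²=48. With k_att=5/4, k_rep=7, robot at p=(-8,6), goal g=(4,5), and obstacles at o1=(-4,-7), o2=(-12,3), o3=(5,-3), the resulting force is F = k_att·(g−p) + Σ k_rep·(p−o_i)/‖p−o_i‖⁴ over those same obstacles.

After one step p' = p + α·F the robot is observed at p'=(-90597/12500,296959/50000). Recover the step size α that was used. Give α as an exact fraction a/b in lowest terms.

F_att = 5/4·(g−p) = 5/4·(12,-1) = (15.0000,-1.2500)
o1: d²=185 > ρ²=48 → inactive
o2: d²=25 ≤ ρ²=48; F_rep = 7·(4,3)/25² = (0.0448,0.0336)
o3: d²=250 > ρ²=48 → inactive
F = F_att + ΣF_rep = (15.0448,-1.2164)
Δp = p'−p = (0.7522,-0.0608); α = Δx/Fx = (9403/12500) / (9403/625) = 1/20
check: Δy/Fy = (-3041/50000) / (-3041/2500) = 1/20 ✓

α = 1/20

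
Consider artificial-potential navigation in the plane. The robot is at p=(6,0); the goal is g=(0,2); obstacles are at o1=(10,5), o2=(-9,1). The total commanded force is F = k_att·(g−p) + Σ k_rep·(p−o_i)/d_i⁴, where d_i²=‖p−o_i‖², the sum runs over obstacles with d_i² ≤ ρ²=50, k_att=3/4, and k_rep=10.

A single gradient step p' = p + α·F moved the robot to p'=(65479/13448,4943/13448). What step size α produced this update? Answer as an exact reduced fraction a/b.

α = 1/4

F_att = 3/4·(g−p) = 3/4·(-6,2) = (-4.5000,1.5000)
o1: d²=41 ≤ ρ²=50; F_rep = 10·(-4,-5)/41² = (-0.0238,-0.0297)
o2: d²=226 > ρ²=50 → inactive
F = F_att + ΣF_rep = (-4.5238,1.4703)
Δp = p'−p = (-1.1309,0.3676); α = Δx/Fx = (-15209/13448) / (-15209/3362) = 1/4
check: Δy/Fy = (4943/13448) / (4943/3362) = 1/4 ✓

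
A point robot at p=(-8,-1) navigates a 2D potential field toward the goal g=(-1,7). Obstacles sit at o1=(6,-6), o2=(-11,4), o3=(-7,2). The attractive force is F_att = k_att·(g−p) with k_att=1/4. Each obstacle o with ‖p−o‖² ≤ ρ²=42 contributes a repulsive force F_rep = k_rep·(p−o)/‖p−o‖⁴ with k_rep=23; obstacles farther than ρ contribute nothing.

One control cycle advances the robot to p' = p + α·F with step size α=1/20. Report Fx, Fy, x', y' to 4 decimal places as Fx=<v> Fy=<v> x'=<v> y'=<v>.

F_att = 1/4·(g−p) = 1/4·(7,8) = (1.7500,2.0000)
o1: d²=221 > ρ²=42 → inactive
o2: d²=34 ≤ ρ²=42; F_rep = 23·(3,-5)/34² = (0.0597,-0.0995)
o3: d²=10 ≤ ρ²=42; F_rep = 23·(-1,-3)/10² = (-0.2300,-0.6900)
F = F_att + ΣF_rep = (1.5797,1.2105)
p' = p + 1/20·F = (-7.9210,-0.9395)

Fx=1.5797 Fy=1.2105 x'=-7.9210 y'=-0.9395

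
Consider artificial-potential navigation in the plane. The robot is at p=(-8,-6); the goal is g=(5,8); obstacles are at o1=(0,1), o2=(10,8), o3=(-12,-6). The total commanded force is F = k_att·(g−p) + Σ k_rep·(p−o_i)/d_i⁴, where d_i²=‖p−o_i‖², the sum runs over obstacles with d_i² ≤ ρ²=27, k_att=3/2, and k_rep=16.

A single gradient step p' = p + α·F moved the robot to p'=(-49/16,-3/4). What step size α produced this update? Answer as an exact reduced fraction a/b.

α = 1/4

F_att = 3/2·(g−p) = 3/2·(13,14) = (19.5000,21.0000)
o1: d²=113 > ρ²=27 → inactive
o2: d²=520 > ρ²=27 → inactive
o3: d²=16 ≤ ρ²=27; F_rep = 16·(4,0)/16² = (0.2500,0.0000)
F = F_att + ΣF_rep = (19.7500,21.0000)
Δp = p'−p = (4.9375,5.2500); α = Δx/Fx = (79/16) / (79/4) = 1/4
check: Δy/Fy = (21/4) / (21) = 1/4 ✓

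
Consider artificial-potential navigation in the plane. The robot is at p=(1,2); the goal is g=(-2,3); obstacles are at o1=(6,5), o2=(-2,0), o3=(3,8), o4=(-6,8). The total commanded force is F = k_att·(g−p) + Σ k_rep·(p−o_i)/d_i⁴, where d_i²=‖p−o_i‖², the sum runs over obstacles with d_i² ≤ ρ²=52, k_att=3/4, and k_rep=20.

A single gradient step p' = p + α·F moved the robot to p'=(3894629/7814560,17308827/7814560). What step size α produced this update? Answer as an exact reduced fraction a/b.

α = 1/4

F_att = 3/4·(g−p) = 3/4·(-3,1) = (-2.2500,0.7500)
o1: d²=34 ≤ ρ²=52; F_rep = 20·(-5,-3)/34² = (-0.0865,-0.0519)
o2: d²=13 ≤ ρ²=52; F_rep = 20·(3,2)/13² = (0.3550,0.2367)
o3: d²=40 ≤ ρ²=52; F_rep = 20·(-2,-6)/40² = (-0.0250,-0.0750)
o4: d²=85 > ρ²=52 → inactive
F = F_att + ΣF_rep = (-2.0065,0.8598)
Δp = p'−p = (-0.5016,0.2149); α = Δx/Fx = (-3919931/7814560) / (-3919931/1953640) = 1/4
check: Δy/Fy = (1679707/7814560) / (1679707/1953640) = 1/4 ✓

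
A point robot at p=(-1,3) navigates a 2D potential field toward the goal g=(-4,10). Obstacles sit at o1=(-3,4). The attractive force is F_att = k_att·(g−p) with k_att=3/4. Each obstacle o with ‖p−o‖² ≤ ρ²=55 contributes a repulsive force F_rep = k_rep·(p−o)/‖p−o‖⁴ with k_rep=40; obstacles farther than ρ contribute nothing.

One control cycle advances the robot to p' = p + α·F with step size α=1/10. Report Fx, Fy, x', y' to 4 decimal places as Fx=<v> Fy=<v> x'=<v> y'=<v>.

F_att = 3/4·(g−p) = 3/4·(-3,7) = (-2.2500,5.2500)
o1: d²=5 ≤ ρ²=55; F_rep = 40·(2,-1)/5² = (3.2000,-1.6000)
F = F_att + ΣF_rep = (0.9500,3.6500)
p' = p + 1/10·F = (-0.9050,3.3650)

Fx=0.9500 Fy=3.6500 x'=-0.9050 y'=3.3650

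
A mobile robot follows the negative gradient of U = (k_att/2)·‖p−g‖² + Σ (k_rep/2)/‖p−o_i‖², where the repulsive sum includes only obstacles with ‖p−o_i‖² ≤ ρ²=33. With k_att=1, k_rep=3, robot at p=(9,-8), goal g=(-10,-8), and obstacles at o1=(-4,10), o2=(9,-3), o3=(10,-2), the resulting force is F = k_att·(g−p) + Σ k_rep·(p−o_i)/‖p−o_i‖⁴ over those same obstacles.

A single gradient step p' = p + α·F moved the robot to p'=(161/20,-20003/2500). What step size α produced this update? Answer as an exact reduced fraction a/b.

F_att = 1·(g−p) = 1·(-19,0) = (-19.0000,0.0000)
o1: d²=493 > ρ²=33 → inactive
o2: d²=25 ≤ ρ²=33; F_rep = 3·(0,-5)/25² = (0.0000,-0.0240)
o3: d²=37 > ρ²=33 → inactive
F = F_att + ΣF_rep = (-19.0000,-0.0240)
Δp = p'−p = (-0.9500,-0.0012); α = Δx/Fx = (-19/20) / (-19) = 1/20
check: Δy/Fy = (-3/2500) / (-3/125) = 1/20 ✓

α = 1/20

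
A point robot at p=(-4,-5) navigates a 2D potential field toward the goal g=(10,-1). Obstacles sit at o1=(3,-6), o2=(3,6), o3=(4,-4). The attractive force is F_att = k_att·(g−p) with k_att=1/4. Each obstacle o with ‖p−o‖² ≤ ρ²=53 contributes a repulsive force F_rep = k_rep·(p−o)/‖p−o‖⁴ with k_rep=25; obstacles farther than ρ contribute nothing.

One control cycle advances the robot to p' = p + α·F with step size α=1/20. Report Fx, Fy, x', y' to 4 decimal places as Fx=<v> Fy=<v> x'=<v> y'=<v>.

F_att = 1/4·(g−p) = 1/4·(14,4) = (3.5000,1.0000)
o1: d²=50 ≤ ρ²=53; F_rep = 25·(-7,1)/50² = (-0.0700,0.0100)
o2: d²=170 > ρ²=53 → inactive
o3: d²=65 > ρ²=53 → inactive
F = F_att + ΣF_rep = (3.4300,1.0100)
p' = p + 1/20·F = (-3.8285,-4.9495)

Fx=3.4300 Fy=1.0100 x'=-3.8285 y'=-4.9495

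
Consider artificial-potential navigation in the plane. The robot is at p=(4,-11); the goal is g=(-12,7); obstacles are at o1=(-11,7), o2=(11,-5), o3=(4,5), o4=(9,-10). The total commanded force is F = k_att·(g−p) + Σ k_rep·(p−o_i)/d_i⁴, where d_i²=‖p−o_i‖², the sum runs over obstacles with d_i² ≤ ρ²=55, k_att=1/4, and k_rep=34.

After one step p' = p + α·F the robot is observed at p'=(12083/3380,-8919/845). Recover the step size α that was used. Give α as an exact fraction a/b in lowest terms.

F_att = 1/4·(g−p) = 1/4·(-16,18) = (-4.0000,4.5000)
o1: d²=549 > ρ²=55 → inactive
o2: d²=85 > ρ²=55 → inactive
o3: d²=256 > ρ²=55 → inactive
o4: d²=26 ≤ ρ²=55; F_rep = 34·(-5,-1)/26² = (-0.2515,-0.0503)
F = F_att + ΣF_rep = (-4.2515,4.4497)
Δp = p'−p = (-0.4251,0.4450); α = Δx/Fx = (-1437/3380) / (-1437/338) = 1/10
check: Δy/Fy = (376/845) / (752/169) = 1/10 ✓

α = 1/10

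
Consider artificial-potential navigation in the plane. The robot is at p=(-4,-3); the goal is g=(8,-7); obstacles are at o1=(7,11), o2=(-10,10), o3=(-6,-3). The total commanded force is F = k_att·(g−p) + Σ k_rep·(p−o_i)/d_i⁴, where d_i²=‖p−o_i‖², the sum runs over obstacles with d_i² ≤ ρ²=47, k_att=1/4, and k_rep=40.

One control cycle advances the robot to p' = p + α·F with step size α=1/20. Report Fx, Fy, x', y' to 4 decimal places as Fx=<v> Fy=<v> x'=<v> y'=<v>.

Fx=8.0000 Fy=-1.0000 x'=-3.6000 y'=-3.0500

F_att = 1/4·(g−p) = 1/4·(12,-4) = (3.0000,-1.0000)
o1: d²=317 > ρ²=47 → inactive
o2: d²=205 > ρ²=47 → inactive
o3: d²=4 ≤ ρ²=47; F_rep = 40·(2,0)/4² = (5.0000,0.0000)
F = F_att + ΣF_rep = (8.0000,-1.0000)
p' = p + 1/20·F = (-3.6000,-3.0500)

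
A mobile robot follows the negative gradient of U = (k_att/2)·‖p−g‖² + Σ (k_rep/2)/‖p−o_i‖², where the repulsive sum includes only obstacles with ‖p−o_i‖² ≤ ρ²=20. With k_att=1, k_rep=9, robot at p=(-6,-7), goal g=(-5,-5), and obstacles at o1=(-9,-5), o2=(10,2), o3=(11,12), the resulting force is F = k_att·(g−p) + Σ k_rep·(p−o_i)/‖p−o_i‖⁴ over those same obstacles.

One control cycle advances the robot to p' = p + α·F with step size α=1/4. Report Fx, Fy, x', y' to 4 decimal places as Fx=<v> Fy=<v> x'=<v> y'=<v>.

F_att = 1·(g−p) = 1·(1,2) = (1.0000,2.0000)
o1: d²=13 ≤ ρ²=20; F_rep = 9·(3,-2)/13² = (0.1598,-0.1065)
o2: d²=337 > ρ²=20 → inactive
o3: d²=650 > ρ²=20 → inactive
F = F_att + ΣF_rep = (1.1598,1.8935)
p' = p + 1/4·F = (-5.7101,-6.5266)

Fx=1.1598 Fy=1.8935 x'=-5.7101 y'=-6.5266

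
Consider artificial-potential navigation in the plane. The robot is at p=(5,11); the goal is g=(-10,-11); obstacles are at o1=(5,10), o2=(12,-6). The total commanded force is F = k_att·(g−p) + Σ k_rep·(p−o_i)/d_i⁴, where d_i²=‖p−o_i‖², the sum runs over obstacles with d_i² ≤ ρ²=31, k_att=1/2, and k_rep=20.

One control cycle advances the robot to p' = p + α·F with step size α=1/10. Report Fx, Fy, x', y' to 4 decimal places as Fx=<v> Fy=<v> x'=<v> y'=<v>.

Fx=-7.5000 Fy=9.0000 x'=4.2500 y'=11.9000

F_att = 1/2·(g−p) = 1/2·(-15,-22) = (-7.5000,-11.0000)
o1: d²=1 ≤ ρ²=31; F_rep = 20·(0,1)/1² = (0.0000,20.0000)
o2: d²=338 > ρ²=31 → inactive
F = F_att + ΣF_rep = (-7.5000,9.0000)
p' = p + 1/10·F = (4.2500,11.9000)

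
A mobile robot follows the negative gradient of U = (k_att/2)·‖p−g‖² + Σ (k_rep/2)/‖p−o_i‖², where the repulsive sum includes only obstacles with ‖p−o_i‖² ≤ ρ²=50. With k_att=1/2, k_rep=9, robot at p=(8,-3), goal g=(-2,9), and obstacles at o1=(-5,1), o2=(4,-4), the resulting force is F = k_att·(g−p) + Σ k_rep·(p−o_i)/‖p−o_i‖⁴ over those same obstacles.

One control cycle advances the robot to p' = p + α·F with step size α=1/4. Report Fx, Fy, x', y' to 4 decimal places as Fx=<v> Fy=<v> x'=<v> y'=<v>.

F_att = 1/2·(g−p) = 1/2·(-10,12) = (-5.0000,6.0000)
o1: d²=185 > ρ²=50 → inactive
o2: d²=17 ≤ ρ²=50; F_rep = 9·(4,1)/17² = (0.1246,0.0311)
F = F_att + ΣF_rep = (-4.8754,6.0311)
p' = p + 1/4·F = (6.7811,-1.4922)

Fx=-4.8754 Fy=6.0311 x'=6.7811 y'=-1.4922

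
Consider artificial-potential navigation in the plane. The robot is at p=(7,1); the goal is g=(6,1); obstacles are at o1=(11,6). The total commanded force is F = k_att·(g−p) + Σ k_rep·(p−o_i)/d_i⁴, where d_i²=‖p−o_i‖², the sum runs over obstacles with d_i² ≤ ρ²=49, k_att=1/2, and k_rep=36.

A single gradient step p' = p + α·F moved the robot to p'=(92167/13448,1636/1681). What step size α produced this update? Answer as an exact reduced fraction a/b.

F_att = 1/2·(g−p) = 1/2·(-1,0) = (-0.5000,0.0000)
o1: d²=41 ≤ ρ²=49; F_rep = 36·(-4,-5)/41² = (-0.0857,-0.1071)
F = F_att + ΣF_rep = (-0.5857,-0.1071)
Δp = p'−p = (-0.1464,-0.0268); α = Δx/Fx = (-1969/13448) / (-1969/3362) = 1/4
check: Δy/Fy = (-45/1681) / (-180/1681) = 1/4 ✓

α = 1/4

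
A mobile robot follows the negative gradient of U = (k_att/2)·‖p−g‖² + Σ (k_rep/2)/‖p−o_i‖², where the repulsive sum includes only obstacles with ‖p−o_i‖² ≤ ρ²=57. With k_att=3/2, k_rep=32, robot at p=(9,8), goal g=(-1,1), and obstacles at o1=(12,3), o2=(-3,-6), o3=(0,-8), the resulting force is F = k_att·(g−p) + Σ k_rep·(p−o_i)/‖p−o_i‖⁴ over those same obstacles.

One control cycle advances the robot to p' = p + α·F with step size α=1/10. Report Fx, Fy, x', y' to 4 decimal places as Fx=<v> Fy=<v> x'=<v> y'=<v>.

F_att = 3/2·(g−p) = 3/2·(-10,-7) = (-15.0000,-10.5000)
o1: d²=34 ≤ ρ²=57; F_rep = 32·(-3,5)/34² = (-0.0830,0.1384)
o2: d²=340 > ρ²=57 → inactive
o3: d²=337 > ρ²=57 → inactive
F = F_att + ΣF_rep = (-15.0830,-10.3616)
p' = p + 1/10·F = (7.4917,6.9638)

Fx=-15.0830 Fy=-10.3616 x'=7.4917 y'=6.9638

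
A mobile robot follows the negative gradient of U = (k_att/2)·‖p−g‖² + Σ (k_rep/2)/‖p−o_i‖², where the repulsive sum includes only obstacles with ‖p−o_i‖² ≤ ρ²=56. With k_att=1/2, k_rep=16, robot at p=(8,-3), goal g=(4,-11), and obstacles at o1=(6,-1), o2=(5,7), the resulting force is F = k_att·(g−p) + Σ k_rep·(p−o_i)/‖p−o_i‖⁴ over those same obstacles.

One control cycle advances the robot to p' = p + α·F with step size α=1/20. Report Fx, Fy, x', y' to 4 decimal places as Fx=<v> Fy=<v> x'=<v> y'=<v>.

F_att = 1/2·(g−p) = 1/2·(-4,-8) = (-2.0000,-4.0000)
o1: d²=8 ≤ ρ²=56; F_rep = 16·(2,-2)/8² = (0.5000,-0.5000)
o2: d²=109 > ρ²=56 → inactive
F = F_att + ΣF_rep = (-1.5000,-4.5000)
p' = p + 1/20·F = (7.9250,-3.2250)

Fx=-1.5000 Fy=-4.5000 x'=7.9250 y'=-3.2250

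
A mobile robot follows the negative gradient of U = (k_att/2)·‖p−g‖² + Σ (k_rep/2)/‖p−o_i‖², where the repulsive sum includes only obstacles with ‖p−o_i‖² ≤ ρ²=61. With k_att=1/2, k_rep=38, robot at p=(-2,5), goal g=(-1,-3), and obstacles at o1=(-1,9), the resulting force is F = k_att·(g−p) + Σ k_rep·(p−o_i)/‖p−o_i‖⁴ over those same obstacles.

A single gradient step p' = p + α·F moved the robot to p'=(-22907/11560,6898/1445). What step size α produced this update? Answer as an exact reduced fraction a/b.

F_att = 1/2·(g−p) = 1/2·(1,-8) = (0.5000,-4.0000)
o1: d²=17 ≤ ρ²=61; F_rep = 38·(-1,-4)/17² = (-0.1315,-0.5260)
F = F_att + ΣF_rep = (0.3685,-4.5260)
Δp = p'−p = (0.0184,-0.2263); α = Δx/Fx = (213/11560) / (213/578) = 1/20
check: Δy/Fy = (-327/1445) / (-1308/289) = 1/20 ✓

α = 1/20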